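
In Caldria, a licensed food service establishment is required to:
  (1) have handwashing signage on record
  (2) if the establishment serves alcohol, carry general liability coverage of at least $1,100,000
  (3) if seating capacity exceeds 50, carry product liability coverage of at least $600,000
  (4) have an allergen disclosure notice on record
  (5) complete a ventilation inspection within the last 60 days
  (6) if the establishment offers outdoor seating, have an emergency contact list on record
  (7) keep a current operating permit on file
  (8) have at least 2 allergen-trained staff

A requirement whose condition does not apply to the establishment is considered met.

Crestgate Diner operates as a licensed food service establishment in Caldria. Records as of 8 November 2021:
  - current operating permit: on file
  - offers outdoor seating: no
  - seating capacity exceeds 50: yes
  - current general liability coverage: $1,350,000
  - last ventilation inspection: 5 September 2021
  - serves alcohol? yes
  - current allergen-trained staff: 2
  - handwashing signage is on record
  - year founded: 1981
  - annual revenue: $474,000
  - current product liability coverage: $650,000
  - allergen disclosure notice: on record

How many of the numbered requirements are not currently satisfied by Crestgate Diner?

1. handwashing signage present → met
2. condition 'serves alcohol' holds; general liability coverage $1,350,000 ≥ $1,100,000 → met
3. condition 'seating capacity exceeds 50' holds; product liability coverage $650,000 ≥ $600,000 → met
4. allergen disclosure notice present → met
5. ventilation inspection 64 days ago vs limit 60 → not met
6. condition 'offers outdoor seating' does not hold → requirement n/a → met
7. current operating permit present → met
8. allergen-trained staff 2 ≥ 2 → met
Not met: 1 of 8

1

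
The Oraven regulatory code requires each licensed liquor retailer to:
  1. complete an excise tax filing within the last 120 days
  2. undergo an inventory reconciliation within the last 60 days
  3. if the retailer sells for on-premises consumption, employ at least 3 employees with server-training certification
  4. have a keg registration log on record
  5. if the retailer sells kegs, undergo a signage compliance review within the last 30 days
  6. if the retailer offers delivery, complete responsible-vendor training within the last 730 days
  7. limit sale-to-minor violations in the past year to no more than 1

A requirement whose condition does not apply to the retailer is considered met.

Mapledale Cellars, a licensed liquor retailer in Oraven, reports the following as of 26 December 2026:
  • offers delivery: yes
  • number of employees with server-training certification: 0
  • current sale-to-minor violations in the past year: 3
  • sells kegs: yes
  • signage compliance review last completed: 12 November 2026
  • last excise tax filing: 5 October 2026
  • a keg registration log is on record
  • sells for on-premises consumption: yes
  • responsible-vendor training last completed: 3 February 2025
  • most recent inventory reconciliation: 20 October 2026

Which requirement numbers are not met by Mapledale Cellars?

1. excise tax filing 82 days ago vs limit 120 → met
2. inventory reconciliation 67 days ago vs limit 60 → not met
3. condition 'sells for on-premises consumption' holds; employees with server-training certification 0 < 3 → not met
4. keg registration log present → met
5. condition 'sells kegs' holds; signage compliance review 44 days ago vs limit 30 → not met
6. condition 'offers delivery' holds; responsible-vendor training 691 days ago vs limit 730 → met
7. sale-to-minor violations in the past year 3 > 1 → not met
Not met: 2, 3, 5, 7

2, 3, 5, 7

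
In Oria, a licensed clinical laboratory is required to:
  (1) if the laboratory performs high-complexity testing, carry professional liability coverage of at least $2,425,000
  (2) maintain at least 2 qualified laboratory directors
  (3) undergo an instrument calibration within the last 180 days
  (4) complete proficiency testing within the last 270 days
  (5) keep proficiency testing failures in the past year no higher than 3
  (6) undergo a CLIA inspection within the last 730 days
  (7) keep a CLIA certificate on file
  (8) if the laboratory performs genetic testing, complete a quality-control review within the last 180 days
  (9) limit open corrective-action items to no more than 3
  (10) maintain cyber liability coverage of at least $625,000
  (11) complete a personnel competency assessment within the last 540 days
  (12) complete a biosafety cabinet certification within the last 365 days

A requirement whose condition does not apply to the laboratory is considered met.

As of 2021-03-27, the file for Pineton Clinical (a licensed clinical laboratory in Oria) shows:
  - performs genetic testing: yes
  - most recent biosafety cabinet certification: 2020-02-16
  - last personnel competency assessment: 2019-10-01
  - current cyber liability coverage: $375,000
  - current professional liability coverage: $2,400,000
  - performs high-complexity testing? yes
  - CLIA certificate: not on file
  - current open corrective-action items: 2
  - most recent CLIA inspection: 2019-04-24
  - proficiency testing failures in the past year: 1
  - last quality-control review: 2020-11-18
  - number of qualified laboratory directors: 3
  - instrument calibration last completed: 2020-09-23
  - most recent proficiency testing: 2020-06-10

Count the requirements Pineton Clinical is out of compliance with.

1. condition 'performs high-complexity testing' holds; professional liability coverage $2,400,000 < $2,425,000 → not met
2. qualified laboratory directors 3 ≥ 2 → met
3. instrument calibration 185 days ago vs limit 180 → not met
4. proficiency testing 290 days ago vs limit 270 → not met
5. proficiency testing failures in the past year 1 ≤ 3 → met
6. CLIA inspection 703 days ago vs limit 730 → met
7. CLIA certificate absent → not met
8. condition 'performs genetic testing' holds; quality-control review 129 days ago vs limit 180 → met
9. open corrective-action items 2 ≤ 3 → met
10. cyber liability coverage $375,000 < $625,000 → not met
11. personnel competency assessment 543 days ago vs limit 540 → not met
12. biosafety cabinet certification 405 days ago vs limit 365 → not met
Not met: 7 of 12

7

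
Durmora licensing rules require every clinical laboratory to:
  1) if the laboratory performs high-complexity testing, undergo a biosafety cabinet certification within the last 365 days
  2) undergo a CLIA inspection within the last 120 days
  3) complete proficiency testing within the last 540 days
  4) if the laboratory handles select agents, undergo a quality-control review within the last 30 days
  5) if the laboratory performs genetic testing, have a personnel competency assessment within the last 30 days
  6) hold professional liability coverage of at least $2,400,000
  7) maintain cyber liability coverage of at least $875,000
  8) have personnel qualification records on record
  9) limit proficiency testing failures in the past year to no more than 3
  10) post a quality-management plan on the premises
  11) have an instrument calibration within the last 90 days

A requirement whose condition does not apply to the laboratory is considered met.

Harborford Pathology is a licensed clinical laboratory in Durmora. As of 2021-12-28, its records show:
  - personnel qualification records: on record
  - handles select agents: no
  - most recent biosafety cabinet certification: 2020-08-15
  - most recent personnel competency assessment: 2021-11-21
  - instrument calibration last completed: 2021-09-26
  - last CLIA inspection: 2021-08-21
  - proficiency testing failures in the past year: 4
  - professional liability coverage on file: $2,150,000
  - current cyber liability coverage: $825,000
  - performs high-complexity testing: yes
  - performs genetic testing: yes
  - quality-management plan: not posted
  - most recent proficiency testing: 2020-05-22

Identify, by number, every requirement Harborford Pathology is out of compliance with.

1. condition 'performs high-complexity testing' holds; biosafety cabinet certification 500 days ago vs limit 365 → not met
2. CLIA inspection 129 days ago vs limit 120 → not met
3. proficiency testing 585 days ago vs limit 540 → not met
4. condition 'handles select agents' does not hold → requirement n/a → met
5. condition 'performs genetic testing' holds; personnel competency assessment 37 days ago vs limit 30 → not met
6. professional liability coverage $2,150,000 < $2,400,000 → not met
7. cyber liability coverage $825,000 < $875,000 → not met
8. personnel qualification records present → met
9. proficiency testing failures in the past year 4 > 3 → not met
10. quality-management plan absent → not met
11. instrument calibration 93 days ago vs limit 90 → not met
Not met: 1, 2, 3, 5, 6, 7, 9, 10, 11

1, 2, 3, 5, 6, 7, 9, 10, 11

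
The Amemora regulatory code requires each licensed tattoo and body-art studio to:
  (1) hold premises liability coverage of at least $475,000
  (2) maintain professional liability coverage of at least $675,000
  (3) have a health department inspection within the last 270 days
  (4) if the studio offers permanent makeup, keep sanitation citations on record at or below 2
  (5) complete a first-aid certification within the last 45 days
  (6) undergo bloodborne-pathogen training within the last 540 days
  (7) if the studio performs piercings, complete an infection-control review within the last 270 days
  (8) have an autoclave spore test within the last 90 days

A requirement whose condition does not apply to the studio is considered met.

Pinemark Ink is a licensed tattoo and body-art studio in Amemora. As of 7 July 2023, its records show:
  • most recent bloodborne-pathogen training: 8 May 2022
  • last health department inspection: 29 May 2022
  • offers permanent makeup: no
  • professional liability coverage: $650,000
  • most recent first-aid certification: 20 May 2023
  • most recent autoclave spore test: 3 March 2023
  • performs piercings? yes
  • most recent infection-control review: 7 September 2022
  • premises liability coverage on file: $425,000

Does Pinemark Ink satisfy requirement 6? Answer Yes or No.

Yes

6. bloodborne-pathogen training 425 days ago vs limit 540 → met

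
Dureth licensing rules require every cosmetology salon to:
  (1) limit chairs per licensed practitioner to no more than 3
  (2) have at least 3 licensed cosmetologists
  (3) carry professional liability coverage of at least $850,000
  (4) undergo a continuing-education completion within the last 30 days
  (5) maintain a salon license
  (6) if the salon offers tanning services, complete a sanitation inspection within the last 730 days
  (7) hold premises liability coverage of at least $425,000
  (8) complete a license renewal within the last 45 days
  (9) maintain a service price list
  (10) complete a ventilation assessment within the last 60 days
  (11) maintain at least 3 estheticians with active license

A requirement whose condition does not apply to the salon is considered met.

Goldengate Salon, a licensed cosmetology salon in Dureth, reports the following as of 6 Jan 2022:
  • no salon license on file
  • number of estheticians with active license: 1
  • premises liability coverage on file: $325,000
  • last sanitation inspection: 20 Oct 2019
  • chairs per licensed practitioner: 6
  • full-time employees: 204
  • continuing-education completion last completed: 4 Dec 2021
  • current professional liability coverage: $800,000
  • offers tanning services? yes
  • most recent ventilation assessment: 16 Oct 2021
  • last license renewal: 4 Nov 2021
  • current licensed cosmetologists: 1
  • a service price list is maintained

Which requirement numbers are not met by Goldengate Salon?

1, 2, 3, 4, 5, 6, 7, 8, 10, 11

1. chairs per licensed practitioner 6 > 3 → not met
2. licensed cosmetologists 1 < 3 → not met
3. professional liability coverage $800,000 < $850,000 → not met
4. continuing-education completion 33 days ago vs limit 30 → not met
5. salon license absent → not met
6. condition 'offers tanning services' holds; sanitation inspection 809 days ago vs limit 730 → not met
7. premises liability coverage $325,000 < $425,000 → not met
8. license renewal 63 days ago vs limit 45 → not met
9. service price list present → met
10. ventilation assessment 82 days ago vs limit 60 → not met
11. estheticians with active license 1 < 3 → not met
Not met: 1, 2, 3, 4, 5, 6, 7, 8, 10, 11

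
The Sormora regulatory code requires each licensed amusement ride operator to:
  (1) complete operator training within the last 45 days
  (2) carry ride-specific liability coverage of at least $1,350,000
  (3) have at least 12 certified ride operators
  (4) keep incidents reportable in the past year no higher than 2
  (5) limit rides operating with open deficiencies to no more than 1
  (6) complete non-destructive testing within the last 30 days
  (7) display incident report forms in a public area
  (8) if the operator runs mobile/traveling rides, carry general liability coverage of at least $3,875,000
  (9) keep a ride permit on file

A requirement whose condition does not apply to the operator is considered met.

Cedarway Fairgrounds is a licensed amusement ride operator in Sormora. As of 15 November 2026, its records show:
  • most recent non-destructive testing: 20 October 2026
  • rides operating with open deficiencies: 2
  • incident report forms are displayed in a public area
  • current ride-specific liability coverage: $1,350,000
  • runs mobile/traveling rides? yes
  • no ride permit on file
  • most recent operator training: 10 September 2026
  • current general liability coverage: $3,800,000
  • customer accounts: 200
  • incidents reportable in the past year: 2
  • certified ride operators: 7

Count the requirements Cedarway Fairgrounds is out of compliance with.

1. operator training 66 days ago vs limit 45 → not met
2. ride-specific liability coverage $1,350,000 ≥ $1,350,000 → met
3. certified ride operators 7 < 12 → not met
4. incidents reportable in the past year 2 ≤ 2 → met
5. rides operating with open deficiencies 2 > 1 → not met
6. non-destructive testing 26 days ago vs limit 30 → met
7. incident report forms present → met
8. condition 'runs mobile/traveling rides' holds; general liability coverage $3,800,000 < $3,875,000 → not met
9. ride permit absent → not met
Not met: 5 of 9

5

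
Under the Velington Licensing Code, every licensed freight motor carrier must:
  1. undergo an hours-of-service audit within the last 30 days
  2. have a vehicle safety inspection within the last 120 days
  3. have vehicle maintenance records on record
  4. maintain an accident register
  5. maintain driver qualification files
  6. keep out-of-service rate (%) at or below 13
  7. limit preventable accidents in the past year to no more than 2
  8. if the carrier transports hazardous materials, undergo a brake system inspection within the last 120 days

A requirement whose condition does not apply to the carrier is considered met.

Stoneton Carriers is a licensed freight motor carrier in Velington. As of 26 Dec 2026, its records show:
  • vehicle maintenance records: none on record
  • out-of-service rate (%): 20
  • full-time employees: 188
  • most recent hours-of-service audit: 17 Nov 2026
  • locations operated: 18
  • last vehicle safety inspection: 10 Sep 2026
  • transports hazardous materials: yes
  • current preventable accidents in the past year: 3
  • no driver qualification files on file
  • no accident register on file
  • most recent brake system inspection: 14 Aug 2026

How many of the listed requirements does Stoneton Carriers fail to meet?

1. hours-of-service audit 39 days ago vs limit 30 → not met
2. vehicle safety inspection 107 days ago vs limit 120 → met
3. vehicle maintenance records absent → not met
4. accident register absent → not met
5. driver qualification files absent → not met
6. out-of-service rate (%) 20 > 13 → not met
7. preventable accidents in the past year 3 > 2 → not met
8. condition 'transports hazardous materials' holds; brake system inspection 134 days ago vs limit 120 → not met
Not met: 7 of 8

7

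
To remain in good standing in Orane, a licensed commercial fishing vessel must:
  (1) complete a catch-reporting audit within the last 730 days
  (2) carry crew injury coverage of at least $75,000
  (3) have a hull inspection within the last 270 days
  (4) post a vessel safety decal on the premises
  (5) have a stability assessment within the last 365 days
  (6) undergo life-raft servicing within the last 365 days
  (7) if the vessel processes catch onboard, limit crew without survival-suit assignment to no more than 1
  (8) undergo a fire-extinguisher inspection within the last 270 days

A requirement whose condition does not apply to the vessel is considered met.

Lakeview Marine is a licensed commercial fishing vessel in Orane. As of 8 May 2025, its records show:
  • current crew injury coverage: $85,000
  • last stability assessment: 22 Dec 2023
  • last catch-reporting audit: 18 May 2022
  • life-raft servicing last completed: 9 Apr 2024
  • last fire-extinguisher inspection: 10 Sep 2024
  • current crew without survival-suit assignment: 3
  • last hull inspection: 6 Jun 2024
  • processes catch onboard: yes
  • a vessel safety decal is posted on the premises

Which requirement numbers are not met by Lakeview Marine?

1, 3, 5, 6, 7

1. catch-reporting audit 1086 days ago vs limit 730 → not met
2. crew injury coverage $85,000 ≥ $75,000 → met
3. hull inspection 336 days ago vs limit 270 → not met
4. vessel safety decal present → met
5. stability assessment 503 days ago vs limit 365 → not met
6. life-raft servicing 394 days ago vs limit 365 → not met
7. condition 'processes catch onboard' holds; crew without survival-suit assignment 3 > 1 → not met
8. fire-extinguisher inspection 240 days ago vs limit 270 → met
Not met: 1, 3, 5, 6, 7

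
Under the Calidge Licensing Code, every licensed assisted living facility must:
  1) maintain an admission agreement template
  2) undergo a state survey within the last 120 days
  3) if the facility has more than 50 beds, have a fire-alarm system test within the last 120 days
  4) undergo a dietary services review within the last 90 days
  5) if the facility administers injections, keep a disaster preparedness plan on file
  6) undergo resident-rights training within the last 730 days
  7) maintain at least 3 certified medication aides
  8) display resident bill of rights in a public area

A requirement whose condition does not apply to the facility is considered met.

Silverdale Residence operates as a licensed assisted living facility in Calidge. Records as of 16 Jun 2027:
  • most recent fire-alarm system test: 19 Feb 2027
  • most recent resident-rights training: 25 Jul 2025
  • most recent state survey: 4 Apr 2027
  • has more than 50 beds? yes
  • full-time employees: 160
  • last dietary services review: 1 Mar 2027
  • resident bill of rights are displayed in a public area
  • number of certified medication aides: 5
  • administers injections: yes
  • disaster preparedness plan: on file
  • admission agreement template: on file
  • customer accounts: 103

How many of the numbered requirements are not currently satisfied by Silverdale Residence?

1. admission agreement template present → met
2. state survey 73 days ago vs limit 120 → met
3. condition 'has more than 50 beds' holds; fire-alarm system test 117 days ago vs limit 120 → met
4. dietary services review 107 days ago vs limit 90 → not met
5. condition 'administers injections' holds; disaster preparedness plan present → met
6. resident-rights training 691 days ago vs limit 730 → met
7. certified medication aides 5 ≥ 3 → met
8. resident bill of rights present → met
Not met: 1 of 8

1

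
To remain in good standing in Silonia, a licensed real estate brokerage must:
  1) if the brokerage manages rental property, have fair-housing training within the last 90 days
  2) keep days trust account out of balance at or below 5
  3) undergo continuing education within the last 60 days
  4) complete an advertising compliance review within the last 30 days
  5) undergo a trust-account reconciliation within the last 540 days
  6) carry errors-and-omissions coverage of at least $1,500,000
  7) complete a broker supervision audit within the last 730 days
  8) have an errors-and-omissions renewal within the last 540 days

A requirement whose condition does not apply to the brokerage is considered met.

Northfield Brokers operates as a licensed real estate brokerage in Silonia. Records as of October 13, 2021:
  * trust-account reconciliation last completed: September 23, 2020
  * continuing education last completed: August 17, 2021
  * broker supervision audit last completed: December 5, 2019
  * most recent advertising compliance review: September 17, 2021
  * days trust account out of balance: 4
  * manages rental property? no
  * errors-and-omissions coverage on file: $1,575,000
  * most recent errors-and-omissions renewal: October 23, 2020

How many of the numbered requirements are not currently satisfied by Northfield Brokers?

1. condition 'manages rental property' does not hold → requirement n/a → met
2. days trust account out of balance 4 ≤ 5 → met
3. continuing education 57 days ago vs limit 60 → met
4. advertising compliance review 26 days ago vs limit 30 → met
5. trust-account reconciliation 385 days ago vs limit 540 → met
6. errors-and-omissions coverage $1,575,000 ≥ $1,500,000 → met
7. broker supervision audit 678 days ago vs limit 730 → met
8. errors-and-omissions renewal 355 days ago vs limit 540 → met
Not met: 0 of 8

0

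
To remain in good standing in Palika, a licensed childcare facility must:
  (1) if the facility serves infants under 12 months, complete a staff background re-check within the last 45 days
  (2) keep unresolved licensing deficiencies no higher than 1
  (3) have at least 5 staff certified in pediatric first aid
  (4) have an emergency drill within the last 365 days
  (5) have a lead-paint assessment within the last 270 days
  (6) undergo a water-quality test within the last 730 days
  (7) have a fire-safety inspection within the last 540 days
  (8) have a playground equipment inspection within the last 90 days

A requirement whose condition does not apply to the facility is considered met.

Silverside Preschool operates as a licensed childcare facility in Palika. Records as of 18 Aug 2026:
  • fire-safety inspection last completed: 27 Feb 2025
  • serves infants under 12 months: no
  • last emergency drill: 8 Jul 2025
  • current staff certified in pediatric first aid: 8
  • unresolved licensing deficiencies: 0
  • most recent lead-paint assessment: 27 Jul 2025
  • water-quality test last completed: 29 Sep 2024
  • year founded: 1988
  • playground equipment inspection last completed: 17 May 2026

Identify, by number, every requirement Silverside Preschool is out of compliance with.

1. condition 'serves infants under 12 months' does not hold → requirement n/a → met
2. unresolved licensing deficiencies 0 ≤ 1 → met
3. staff certified in pediatric first aid 8 ≥ 5 → met
4. emergency drill 406 days ago vs limit 365 → not met
5. lead-paint assessment 387 days ago vs limit 270 → not met
6. water-quality test 688 days ago vs limit 730 → met
7. fire-safety inspection 537 days ago vs limit 540 → met
8. playground equipment inspection 93 days ago vs limit 90 → not met
Not met: 4, 5, 8

4, 5, 8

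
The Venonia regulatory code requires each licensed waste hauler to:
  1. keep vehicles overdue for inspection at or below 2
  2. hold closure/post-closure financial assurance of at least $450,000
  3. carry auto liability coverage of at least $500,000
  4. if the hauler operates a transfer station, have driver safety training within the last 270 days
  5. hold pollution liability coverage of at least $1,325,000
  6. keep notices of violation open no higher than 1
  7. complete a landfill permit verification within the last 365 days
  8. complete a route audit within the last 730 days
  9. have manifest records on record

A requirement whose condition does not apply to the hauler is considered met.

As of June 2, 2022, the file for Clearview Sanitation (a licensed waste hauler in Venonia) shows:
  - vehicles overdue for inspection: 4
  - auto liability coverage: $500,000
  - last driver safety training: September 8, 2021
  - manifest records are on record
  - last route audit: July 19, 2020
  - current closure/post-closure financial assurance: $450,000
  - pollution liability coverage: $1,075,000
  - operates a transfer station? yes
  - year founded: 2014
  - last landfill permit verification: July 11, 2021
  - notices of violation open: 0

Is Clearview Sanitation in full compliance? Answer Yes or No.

1. vehicles overdue for inspection 4 > 2 → not met
2. closure/post-closure financial assurance $450,000 ≥ $450,000 → met
3. auto liability coverage $500,000 ≥ $500,000 → met
4. condition 'operates a transfer station' holds; driver safety training 267 days ago vs limit 270 → met
5. pollution liability coverage $1,075,000 < $1,325,000 → not met
6. notices of violation open 0 ≤ 1 → met
7. landfill permit verification 326 days ago vs limit 365 → met
8. route audit 683 days ago vs limit 730 → met
9. manifest records present → met
Not met: 1, 5

No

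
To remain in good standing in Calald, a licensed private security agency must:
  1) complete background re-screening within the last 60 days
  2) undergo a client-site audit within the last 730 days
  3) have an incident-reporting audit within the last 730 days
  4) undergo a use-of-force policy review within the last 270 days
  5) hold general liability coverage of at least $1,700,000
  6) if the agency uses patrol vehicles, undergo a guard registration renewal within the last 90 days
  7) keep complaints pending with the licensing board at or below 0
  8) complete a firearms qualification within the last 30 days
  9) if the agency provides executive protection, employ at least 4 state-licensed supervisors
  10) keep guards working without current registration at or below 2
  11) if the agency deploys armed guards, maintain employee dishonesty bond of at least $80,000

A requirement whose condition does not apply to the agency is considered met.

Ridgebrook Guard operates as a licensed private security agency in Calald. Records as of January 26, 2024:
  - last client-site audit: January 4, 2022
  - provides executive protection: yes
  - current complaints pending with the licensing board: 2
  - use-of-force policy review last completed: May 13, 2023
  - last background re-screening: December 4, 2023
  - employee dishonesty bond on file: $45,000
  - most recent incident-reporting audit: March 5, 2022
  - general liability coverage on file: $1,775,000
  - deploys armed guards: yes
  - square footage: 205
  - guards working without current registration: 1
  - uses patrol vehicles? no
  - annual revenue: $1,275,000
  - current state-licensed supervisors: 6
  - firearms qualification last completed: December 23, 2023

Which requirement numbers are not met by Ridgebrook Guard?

1. background re-screening 53 days ago vs limit 60 → met
2. client-site audit 752 days ago vs limit 730 → not met
3. incident-reporting audit 692 days ago vs limit 730 → met
4. use-of-force policy review 258 days ago vs limit 270 → met
5. general liability coverage $1,775,000 ≥ $1,700,000 → met
6. condition 'uses patrol vehicles' does not hold → requirement n/a → met
7. complaints pending with the licensing board 2 > 0 → not met
8. firearms qualification 34 days ago vs limit 30 → not met
9. condition 'provides executive protection' holds; state-licensed supervisors 6 ≥ 4 → met
10. guards working without current registration 1 ≤ 2 → met
11. condition 'deploys armed guards' holds; employee dishonesty bond $45,000 < $80,000 → not met
Not met: 2, 7, 8, 11

2, 7, 8, 11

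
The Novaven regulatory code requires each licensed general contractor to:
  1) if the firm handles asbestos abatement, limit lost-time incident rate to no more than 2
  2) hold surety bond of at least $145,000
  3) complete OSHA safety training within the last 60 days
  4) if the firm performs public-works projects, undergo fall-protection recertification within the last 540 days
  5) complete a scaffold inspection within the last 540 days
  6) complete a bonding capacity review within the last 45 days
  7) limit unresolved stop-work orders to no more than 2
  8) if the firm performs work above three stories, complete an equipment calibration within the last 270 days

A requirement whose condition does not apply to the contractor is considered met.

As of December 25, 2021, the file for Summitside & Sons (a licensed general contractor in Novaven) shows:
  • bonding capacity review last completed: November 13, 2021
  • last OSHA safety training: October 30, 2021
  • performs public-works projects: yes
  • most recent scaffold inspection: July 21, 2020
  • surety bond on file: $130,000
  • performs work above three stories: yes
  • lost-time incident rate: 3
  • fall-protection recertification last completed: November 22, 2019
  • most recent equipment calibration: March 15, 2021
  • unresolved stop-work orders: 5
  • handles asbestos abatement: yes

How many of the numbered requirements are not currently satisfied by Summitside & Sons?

1. condition 'handles asbestos abatement' holds; lost-time incident rate 3 > 2 → not met
2. surety bond $130,000 < $145,000 → not met
3. OSHA safety training 56 days ago vs limit 60 → met
4. condition 'performs public-works projects' holds; fall-protection recertification 764 days ago vs limit 540 → not met
5. scaffold inspection 522 days ago vs limit 540 → met
6. bonding capacity review 42 days ago vs limit 45 → met
7. unresolved stop-work orders 5 > 2 → not met
8. condition 'performs work above three stories' holds; equipment calibration 285 days ago vs limit 270 → not met
Not met: 5 of 8

5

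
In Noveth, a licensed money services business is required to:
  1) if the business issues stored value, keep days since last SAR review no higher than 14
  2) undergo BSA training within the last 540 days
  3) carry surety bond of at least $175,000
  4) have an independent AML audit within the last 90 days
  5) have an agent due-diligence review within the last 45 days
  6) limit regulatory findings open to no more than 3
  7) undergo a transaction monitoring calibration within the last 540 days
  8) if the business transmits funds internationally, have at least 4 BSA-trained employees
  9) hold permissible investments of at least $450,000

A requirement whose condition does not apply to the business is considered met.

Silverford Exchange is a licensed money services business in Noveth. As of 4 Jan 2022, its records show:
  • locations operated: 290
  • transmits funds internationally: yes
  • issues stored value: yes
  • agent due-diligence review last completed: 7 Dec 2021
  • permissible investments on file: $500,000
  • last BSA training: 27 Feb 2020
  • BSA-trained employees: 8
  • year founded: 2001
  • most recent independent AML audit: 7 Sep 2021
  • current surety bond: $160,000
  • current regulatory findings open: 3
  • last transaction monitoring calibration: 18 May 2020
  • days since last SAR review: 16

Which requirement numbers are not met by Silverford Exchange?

1. condition 'issues stored value' holds; days since last SAR review 16 > 14 → not met
2. BSA training 677 days ago vs limit 540 → not met
3. surety bond $160,000 < $175,000 → not met
4. independent AML audit 119 days ago vs limit 90 → not met
5. agent due-diligence review 28 days ago vs limit 45 → met
6. regulatory findings open 3 ≤ 3 → met
7. transaction monitoring calibration 596 days ago vs limit 540 → not met
8. condition 'transmits funds internationally' holds; BSA-trained employees 8 ≥ 4 → met
9. permissible investments $500,000 ≥ $450,000 → met
Not met: 1, 2, 3, 4, 7

1, 2, 3, 4, 7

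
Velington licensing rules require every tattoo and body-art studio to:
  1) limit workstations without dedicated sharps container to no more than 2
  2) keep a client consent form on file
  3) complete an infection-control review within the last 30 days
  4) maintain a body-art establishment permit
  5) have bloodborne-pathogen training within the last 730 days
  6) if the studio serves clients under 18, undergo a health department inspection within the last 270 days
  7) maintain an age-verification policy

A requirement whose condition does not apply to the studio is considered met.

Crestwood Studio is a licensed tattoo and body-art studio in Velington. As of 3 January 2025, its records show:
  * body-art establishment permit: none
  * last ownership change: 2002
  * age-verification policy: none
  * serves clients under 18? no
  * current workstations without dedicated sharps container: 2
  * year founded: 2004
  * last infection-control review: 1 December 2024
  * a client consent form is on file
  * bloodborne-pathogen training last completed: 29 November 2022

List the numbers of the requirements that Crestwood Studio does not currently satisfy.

1. workstations without dedicated sharps container 2 ≤ 2 → met
2. client consent form present → met
3. infection-control review 33 days ago vs limit 30 → not met
4. body-art establishment permit absent → not met
5. bloodborne-pathogen training 766 days ago vs limit 730 → not met
6. condition 'serves clients under 18' does not hold → requirement n/a → met
7. age-verification policy absent → not met
Not met: 3, 4, 5, 7

3, 4, 5, 7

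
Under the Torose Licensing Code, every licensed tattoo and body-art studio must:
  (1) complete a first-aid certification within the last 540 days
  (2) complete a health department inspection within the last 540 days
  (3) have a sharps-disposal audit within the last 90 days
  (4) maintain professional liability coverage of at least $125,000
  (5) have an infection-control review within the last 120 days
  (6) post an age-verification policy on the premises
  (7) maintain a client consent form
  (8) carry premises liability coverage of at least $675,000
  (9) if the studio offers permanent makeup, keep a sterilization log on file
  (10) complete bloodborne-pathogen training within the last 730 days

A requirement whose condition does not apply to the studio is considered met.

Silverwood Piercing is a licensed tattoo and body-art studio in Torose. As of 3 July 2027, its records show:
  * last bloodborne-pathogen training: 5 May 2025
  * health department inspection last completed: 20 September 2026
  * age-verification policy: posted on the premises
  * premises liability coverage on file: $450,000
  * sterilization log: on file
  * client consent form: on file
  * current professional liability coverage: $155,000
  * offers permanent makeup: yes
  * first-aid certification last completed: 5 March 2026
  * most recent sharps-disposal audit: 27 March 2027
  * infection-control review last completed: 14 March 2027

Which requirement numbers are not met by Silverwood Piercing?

3, 8, 10

1. first-aid certification 485 days ago vs limit 540 → met
2. health department inspection 286 days ago vs limit 540 → met
3. sharps-disposal audit 98 days ago vs limit 90 → not met
4. professional liability coverage $155,000 ≥ $125,000 → met
5. infection-control review 111 days ago vs limit 120 → met
6. age-verification policy present → met
7. client consent form present → met
8. premises liability coverage $450,000 < $675,000 → not met
9. condition 'offers permanent makeup' holds; sterilization log present → met
10. bloodborne-pathogen training 789 days ago vs limit 730 → not met
Not met: 3, 8, 10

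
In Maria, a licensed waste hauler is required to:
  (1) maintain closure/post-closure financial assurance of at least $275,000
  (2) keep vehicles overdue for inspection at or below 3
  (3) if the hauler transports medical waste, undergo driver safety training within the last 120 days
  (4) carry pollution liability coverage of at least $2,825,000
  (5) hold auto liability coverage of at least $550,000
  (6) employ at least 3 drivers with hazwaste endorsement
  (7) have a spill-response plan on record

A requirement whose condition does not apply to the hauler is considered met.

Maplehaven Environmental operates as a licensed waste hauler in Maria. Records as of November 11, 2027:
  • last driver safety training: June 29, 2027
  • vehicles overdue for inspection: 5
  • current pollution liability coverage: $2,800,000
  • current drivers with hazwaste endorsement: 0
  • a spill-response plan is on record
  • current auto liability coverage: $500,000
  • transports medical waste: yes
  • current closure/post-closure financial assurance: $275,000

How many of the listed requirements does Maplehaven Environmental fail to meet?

5

1. closure/post-closure financial assurance $275,000 ≥ $275,000 → met
2. vehicles overdue for inspection 5 > 3 → not met
3. condition 'transports medical waste' holds; driver safety training 135 days ago vs limit 120 → not met
4. pollution liability coverage $2,800,000 < $2,825,000 → not met
5. auto liability coverage $500,000 < $550,000 → not met
6. drivers with hazwaste endorsement 0 < 3 → not met
7. spill-response plan present → met
Not met: 5 of 7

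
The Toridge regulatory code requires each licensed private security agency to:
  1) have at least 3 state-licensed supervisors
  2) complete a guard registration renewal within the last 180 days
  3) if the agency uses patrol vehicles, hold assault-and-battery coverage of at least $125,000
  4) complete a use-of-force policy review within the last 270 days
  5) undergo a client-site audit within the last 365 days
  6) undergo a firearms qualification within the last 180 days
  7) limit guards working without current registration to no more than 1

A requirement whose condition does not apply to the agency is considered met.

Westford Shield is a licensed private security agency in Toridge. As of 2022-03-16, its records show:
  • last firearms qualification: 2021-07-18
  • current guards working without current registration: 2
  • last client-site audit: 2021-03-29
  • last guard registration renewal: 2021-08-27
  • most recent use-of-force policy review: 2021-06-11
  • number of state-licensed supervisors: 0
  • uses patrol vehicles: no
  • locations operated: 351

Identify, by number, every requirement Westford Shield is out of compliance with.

1. state-licensed supervisors 0 < 3 → not met
2. guard registration renewal 201 days ago vs limit 180 → not met
3. condition 'uses patrol vehicles' does not hold → requirement n/a → met
4. use-of-force policy review 278 days ago vs limit 270 → not met
5. client-site audit 352 days ago vs limit 365 → met
6. firearms qualification 241 days ago vs limit 180 → not met
7. guards working without current registration 2 > 1 → not met
Not met: 1, 2, 4, 6, 7

1, 2, 4, 6, 7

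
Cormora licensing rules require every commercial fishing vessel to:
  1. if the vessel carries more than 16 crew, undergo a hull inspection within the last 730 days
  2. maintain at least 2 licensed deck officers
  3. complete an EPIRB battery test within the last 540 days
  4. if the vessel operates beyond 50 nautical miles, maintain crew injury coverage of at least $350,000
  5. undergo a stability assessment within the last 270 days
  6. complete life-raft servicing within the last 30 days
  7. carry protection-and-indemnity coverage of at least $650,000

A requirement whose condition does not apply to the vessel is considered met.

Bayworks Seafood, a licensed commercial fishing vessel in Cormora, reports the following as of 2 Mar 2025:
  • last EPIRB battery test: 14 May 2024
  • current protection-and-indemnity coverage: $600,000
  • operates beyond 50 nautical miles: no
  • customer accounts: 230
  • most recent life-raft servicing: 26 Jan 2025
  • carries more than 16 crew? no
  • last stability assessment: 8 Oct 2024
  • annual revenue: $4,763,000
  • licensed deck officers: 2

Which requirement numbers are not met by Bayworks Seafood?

6, 7

1. condition 'carries more than 16 crew' does not hold → requirement n/a → met
2. licensed deck officers 2 ≥ 2 → met
3. EPIRB battery test 292 days ago vs limit 540 → met
4. condition 'operates beyond 50 nautical miles' does not hold → requirement n/a → met
5. stability assessment 145 days ago vs limit 270 → met
6. life-raft servicing 35 days ago vs limit 30 → not met
7. protection-and-indemnity coverage $600,000 < $650,000 → not met
Not met: 6, 7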